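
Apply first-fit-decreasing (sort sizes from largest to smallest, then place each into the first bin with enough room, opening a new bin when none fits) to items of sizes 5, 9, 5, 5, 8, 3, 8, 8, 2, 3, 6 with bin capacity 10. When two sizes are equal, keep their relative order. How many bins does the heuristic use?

Sorted descending: 9, 8, 8, 8, 6, 5, 5, 5, 3, 3, 2.
  9 → bin 1 (new)  [load 9/10]
  8 → bin 2 (new)  [load 8/10]
  8 → bin 3 (new)  [load 8/10]
  8 → bin 4 (new)  [load 8/10]
  6 → bin 5 (new)  [load 6/10]
  5 → bin 6 (new)  [load 5/10]
  5 → bin 6  [load 10/10]
  5 → bin 7 (new)  [load 5/10]
  3 → bin 5  [load 9/10]
  3 → bin 7  [load 8/10]
  2 → bin 2  [load 10/10]
7 bins opened.

7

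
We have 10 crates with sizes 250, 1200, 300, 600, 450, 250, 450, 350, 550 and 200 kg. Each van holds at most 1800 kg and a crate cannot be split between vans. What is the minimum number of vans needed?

Total = 1200 + 600 + 550 + 450 + 450 + 350 + 300 + 250 + 250 + 200 = 4600 kg.
Lower bound: ⌈4600/1800⌉ = 3 vans.
A packing using 3 vans:
  van 1: 1200 + 600 = 1800
  van 2: 550 + 450 + 450 + 350 = 1800
  van 3: 300 + 250 + 250 + 200 = 1000
This matches the lower bound, so 3 is optimal.

3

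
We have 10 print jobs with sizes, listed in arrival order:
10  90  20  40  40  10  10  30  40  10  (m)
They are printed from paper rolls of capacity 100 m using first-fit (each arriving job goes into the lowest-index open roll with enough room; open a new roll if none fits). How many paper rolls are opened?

3

  10 → roll 1 (new)  [load 10/100]
  90 → roll 1  [load 100/100]
  20 → roll 2 (new)  [load 20/100]
  40 → roll 2  [load 60/100]
  40 → roll 2  [load 100/100]
  10 → roll 3 (new)  [load 10/100]
  10 → roll 3  [load 20/100]
  30 → roll 3  [load 50/100]
  40 → roll 3  [load 90/100]
  10 → roll 3  [load 100/100]
3 paper rolls opened.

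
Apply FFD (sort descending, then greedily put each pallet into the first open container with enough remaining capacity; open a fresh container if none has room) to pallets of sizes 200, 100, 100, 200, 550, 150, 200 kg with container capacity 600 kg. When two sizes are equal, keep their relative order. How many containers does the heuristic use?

Sorted descending: 550, 200, 200, 200, 150, 100, 100.
  550 → container 1 (new)  [load 550/600]
  200 → container 2 (new)  [load 200/600]
  200 → container 2  [load 400/600]
  200 → container 2  [load 600/600]
  150 → container 3 (new)  [load 150/600]
  100 → container 3  [load 250/600]
  100 → container 3  [load 350/600]
3 containers opened.

3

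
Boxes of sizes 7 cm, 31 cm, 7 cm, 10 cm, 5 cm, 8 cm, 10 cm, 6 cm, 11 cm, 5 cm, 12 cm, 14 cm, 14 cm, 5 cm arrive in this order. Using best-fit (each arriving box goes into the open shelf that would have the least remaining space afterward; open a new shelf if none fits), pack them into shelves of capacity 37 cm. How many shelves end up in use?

5

  7 → shelf 1 (new)  [load 7/37]
  31 → shelf 2 (new)  [load 31/37]
  7 → shelf 1  [load 14/37]
  10 → shelf 1  [load 24/37]
  5 → shelf 2  [load 36/37]
  8 → shelf 1  [load 32/37]
  10 → shelf 3 (new)  [load 10/37]
  6 → shelf 3  [load 16/37]
  11 → shelf 3  [load 27/37]
  5 → shelf 1  [load 37/37]
  12 → shelf 4 (new)  [load 12/37]
  14 → shelf 4  [load 26/37]
  14 → shelf 5 (new)  [load 14/37]
  5 → shelf 3  [load 32/37]
5 shelves opened.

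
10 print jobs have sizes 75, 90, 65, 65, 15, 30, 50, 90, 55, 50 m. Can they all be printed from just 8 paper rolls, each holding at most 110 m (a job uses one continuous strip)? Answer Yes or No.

A valid assignment using 7 paper rolls:
  roll 1: 90 + 15 = 105
  roll 2: 90 = 90
  roll 3: 75 + 30 = 105
  roll 4: 65 = 65
  roll 5: 65 = 65
  roll 6: 55 + 50 = 105
  roll 7: 50 = 50
That uses only 7 ≤ 8, so 8 paper rolls are enough.

Yes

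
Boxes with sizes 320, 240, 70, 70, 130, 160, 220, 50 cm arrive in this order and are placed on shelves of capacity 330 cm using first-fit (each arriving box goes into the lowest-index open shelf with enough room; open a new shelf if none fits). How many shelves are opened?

5

  320 → shelf 1 (new)  [load 320/330]
  240 → shelf 2 (new)  [load 240/330]
  70 → shelf 2  [load 310/330]
  70 → shelf 3 (new)  [load 70/330]
  130 → shelf 3  [load 200/330]
  160 → shelf 4 (new)  [load 160/330]
  220 → shelf 5 (new)  [load 220/330]
  50 → shelf 3  [load 250/330]
5 shelves opened.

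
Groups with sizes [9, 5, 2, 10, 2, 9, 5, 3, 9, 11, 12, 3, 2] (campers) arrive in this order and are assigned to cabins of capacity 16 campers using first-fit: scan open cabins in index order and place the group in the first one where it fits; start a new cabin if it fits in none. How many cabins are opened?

6

  9 → cabin 1 (new)  [load 9/16]
  5 → cabin 1  [load 14/16]
  2 → cabin 1  [load 16/16]
  10 → cabin 2 (new)  [load 10/16]
  2 → cabin 2  [load 12/16]
  9 → cabin 3 (new)  [load 9/16]
  5 → cabin 3  [load 14/16]
  3 → cabin 2  [load 15/16]
  9 → cabin 4 (new)  [load 9/16]
  11 → cabin 5 (new)  [load 11/16]
  12 → cabin 6 (new)  [load 12/16]
  3 → cabin 4  [load 12/16]
  2 → cabin 3  [load 16/16]
6 cabins opened.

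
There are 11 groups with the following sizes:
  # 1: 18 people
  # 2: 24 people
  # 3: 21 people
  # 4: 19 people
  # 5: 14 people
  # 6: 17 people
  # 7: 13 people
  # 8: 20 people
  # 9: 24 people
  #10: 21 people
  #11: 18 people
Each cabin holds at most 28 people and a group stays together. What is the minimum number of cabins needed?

10

Total = 24 + 24 + 21 + 21 + 20 + 19 + 18 + 18 + 17 + 14 + 13 = 209 people.
Lower bound: ⌈209/28⌉ = 8 cabins.
Also, 9 groups each exceed 14 people, and no two of those can share a cabin, so at least 9 cabins are needed.
A packing using 10 cabins:
  cabin 1: 24 = 24
  cabin 2: 24 = 24
  cabin 3: 21 = 21
  cabin 4: 21 = 21
  cabin 5: 20 = 20
  cabin 6: 19 = 19
  cabin 7: 18 = 18
  cabin 8: 18 = 18
  cabin 9: 17 = 17
  cabin 10: 14 + 13 = 27
No arrangement into 9 cabins stays within capacity, so 10 is optimal.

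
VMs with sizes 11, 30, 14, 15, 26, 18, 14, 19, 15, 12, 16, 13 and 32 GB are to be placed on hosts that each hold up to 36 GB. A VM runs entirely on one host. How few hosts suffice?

Total = 32 + 30 + 26 + 19 + 18 + 16 + 15 + 15 + 14 + 14 + 13 + 12 + 11 = 235 GB.
Lower bound: ⌈235/36⌉ = 7 hosts.
A packing using 8 hosts:
  host 1: 32 = 32
  host 2: 30 = 30
  host 3: 26 = 26
  host 4: 19 + 16 = 35
  host 5: 18 + 15 = 33
  host 6: 15 + 14 = 29
  host 7: 14 + 13 = 27
  host 8: 12 + 11 = 23
No arrangement into 7 hosts stays within capacity, so 8 is optimal.

8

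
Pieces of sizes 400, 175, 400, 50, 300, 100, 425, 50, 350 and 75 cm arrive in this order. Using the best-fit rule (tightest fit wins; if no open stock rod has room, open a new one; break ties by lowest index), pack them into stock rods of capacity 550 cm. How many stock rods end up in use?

5

  400 → stock rod 1 (new)  [load 400/550]
  175 → stock rod 2 (new)  [load 175/550]
  400 → stock rod 3 (new)  [load 400/550]
  50 → stock rod 1  [load 450/550]
  300 → stock rod 2  [load 475/550]
  100 → stock rod 1  [load 550/550]
  425 → stock rod 4 (new)  [load 425/550]
  50 → stock rod 2  [load 525/550]
  350 → stock rod 5 (new)  [load 350/550]
  75 → stock rod 4  [load 500/550]
5 stock rods opened.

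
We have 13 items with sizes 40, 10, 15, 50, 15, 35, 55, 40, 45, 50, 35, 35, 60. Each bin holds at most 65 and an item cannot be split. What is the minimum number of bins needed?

Total = 60 + 55 + 50 + 50 + 45 + 40 + 40 + 35 + 35 + 35 + 15 + 15 + 10 = 485.
Lower bound: ⌈485/65⌉ = 8 bins.
Also, 10 items each exceed 65/2, and no two of those can share a bin, so at least 10 bins are needed.
A packing using 10 bins:
  bin 1: 60 = 60
  bin 2: 55 + 10 = 65
  bin 3: 50 + 15 = 65
  bin 4: 50 + 15 = 65
  bin 5: 45 = 45
  bin 6: 40 = 40
  bin 7: 40 = 40
  bin 8: 35 = 35
  bin 9: 35 = 35
  bin 10: 35 = 35
This matches the lower bound, so 10 is optimal.

10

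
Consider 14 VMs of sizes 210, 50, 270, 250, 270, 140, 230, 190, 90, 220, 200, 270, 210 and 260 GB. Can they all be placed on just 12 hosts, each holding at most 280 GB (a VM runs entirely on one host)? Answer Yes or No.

Yes

A valid assignment using 12 hosts:
  host 1: 270 = 270
  host 2: 270 = 270
  host 3: 270 = 270
  host 4: 260 = 260
  host 5: 250 = 250
  host 6: 230 + 50 = 280
  host 7: 220 = 220
  host 8: 210 = 210
  host 9: 210 = 210
  host 10: 200 = 200
  host 11: 190 + 90 = 280
  host 12: 140 = 140
Every load is within 280 GB, so 12 hosts suffice.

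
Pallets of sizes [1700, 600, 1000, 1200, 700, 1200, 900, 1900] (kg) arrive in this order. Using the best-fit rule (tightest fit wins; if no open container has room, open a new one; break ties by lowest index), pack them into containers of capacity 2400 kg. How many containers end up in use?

5

  1700 → container 1 (new)  [load 1700/2400]
  600 → container 1  [load 2300/2400]
  1000 → container 2 (new)  [load 1000/2400]
  1200 → container 2  [load 2200/2400]
  700 → container 3 (new)  [load 700/2400]
  1200 → container 3  [load 1900/2400]
  900 → container 4 (new)  [load 900/2400]
  1900 → container 5 (new)  [load 1900/2400]
5 containers opened.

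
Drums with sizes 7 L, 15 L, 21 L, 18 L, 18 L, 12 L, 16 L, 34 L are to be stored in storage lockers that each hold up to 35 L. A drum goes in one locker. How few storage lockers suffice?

5

Total = 34 + 21 + 18 + 18 + 16 + 15 + 12 + 7 = 141 L.
Lower bound: ⌈141/35⌉ = 5 storage lockers.
A packing using 5 storage lockers:
  locker 1: 34 = 34
  locker 2: 21 + 12 = 33
  locker 3: 18 + 16 = 34
  locker 4: 18 + 15 = 33
  locker 5: 7 = 7
This matches the lower bound, so 5 is optimal.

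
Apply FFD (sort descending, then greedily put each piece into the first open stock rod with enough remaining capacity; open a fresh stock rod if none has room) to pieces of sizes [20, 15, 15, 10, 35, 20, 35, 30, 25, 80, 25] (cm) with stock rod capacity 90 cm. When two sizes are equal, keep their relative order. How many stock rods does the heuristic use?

4

Sorted descending: 80, 35, 35, 30, 25, 25, 20, 20, 15, 15, 10.
  80 → stock rod 1 (new)  [load 80/90]
  35 → stock rod 2 (new)  [load 35/90]
  35 → stock rod 2  [load 70/90]
  30 → stock rod 3 (new)  [load 30/90]
  25 → stock rod 3  [load 55/90]
  25 → stock rod 3  [load 80/90]
  20 → stock rod 2  [load 90/90]
  20 → stock rod 4 (new)  [load 20/90]
  15 → stock rod 4  [load 35/90]
  15 → stock rod 4  [load 50/90]
  10 → stock rod 1  [load 90/90]
4 stock rods opened.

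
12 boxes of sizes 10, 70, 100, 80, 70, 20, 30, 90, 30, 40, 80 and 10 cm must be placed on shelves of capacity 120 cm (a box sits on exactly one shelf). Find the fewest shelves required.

6

Total = 100 + 90 + 80 + 80 + 70 + 70 + 40 + 30 + 30 + 20 + 10 + 10 = 630 cm.
Lower bound: ⌈630/120⌉ = 6 shelves.
A packing using 6 shelves:
  shelf 1: 100 + 20 = 120
  shelf 2: 90 + 30 = 120
  shelf 3: 80 + 40 = 120
  shelf 4: 80 + 30 + 10 = 120
  shelf 5: 70 + 10 = 80
  shelf 6: 70 = 70
This matches the lower bound, so 6 is optimal.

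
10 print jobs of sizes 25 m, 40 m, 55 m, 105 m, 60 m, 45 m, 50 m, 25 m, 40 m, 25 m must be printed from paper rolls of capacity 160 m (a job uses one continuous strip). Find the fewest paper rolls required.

Total = 105 + 60 + 55 + 50 + 45 + 40 + 40 + 25 + 25 + 25 = 470 m.
Lower bound: ⌈470/160⌉ = 3 paper rolls.
A packing using 3 paper rolls:
  roll 1: 105 + 55 = 160
  roll 2: 60 + 50 + 45 = 155
  roll 3: 40 + 40 + 25 + 25 + 25 = 155
This matches the lower bound, so 3 is optimal.

3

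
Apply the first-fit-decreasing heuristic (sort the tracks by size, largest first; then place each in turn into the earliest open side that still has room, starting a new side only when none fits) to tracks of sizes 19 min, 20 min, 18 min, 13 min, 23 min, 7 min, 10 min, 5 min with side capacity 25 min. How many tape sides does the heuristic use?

5

Sorted descending: 23, 20, 19, 18, 13, 10, 7, 5.
  23 → side 1 (new)  [load 23/25]
  20 → side 2 (new)  [load 20/25]
  19 → side 3 (new)  [load 19/25]
  18 → side 4 (new)  [load 18/25]
  13 → side 5 (new)  [load 13/25]
  10 → side 5  [load 23/25]
  7 → side 4  [load 25/25]
  5 → side 2  [load 25/25]
5 tape sides opened.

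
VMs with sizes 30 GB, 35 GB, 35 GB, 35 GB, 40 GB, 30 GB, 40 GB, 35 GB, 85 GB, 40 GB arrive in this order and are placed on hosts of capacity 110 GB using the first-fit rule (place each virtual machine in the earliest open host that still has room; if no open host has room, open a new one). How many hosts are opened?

5

  30 → host 1 (new)  [load 30/110]
  35 → host 1  [load 65/110]
  35 → host 1  [load 100/110]
  35 → host 2 (new)  [load 35/110]
  40 → host 2  [load 75/110]
  30 → host 2  [load 105/110]
  40 → host 3 (new)  [load 40/110]
  35 → host 3  [load 75/110]
  85 → host 4 (new)  [load 85/110]
  40 → host 5 (new)  [load 40/110]
5 hosts opened.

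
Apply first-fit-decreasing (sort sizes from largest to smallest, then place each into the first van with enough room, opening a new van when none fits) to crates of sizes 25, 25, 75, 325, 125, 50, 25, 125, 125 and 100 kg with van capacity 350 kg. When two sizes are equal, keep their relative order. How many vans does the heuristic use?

Sorted descending: 325, 125, 125, 125, 100, 75, 50, 25, 25, 25.
  325 → van 1 (new)  [load 325/350]
  125 → van 2 (new)  [load 125/350]
  125 → van 2  [load 250/350]
  125 → van 3 (new)  [load 125/350]
  100 → van 2  [load 350/350]
  75 → van 3  [load 200/350]
  50 → van 3  [load 250/350]
  25 → van 1  [load 350/350]
  25 → van 3  [load 275/350]
  25 → van 3  [load 300/350]
3 vans opened.

3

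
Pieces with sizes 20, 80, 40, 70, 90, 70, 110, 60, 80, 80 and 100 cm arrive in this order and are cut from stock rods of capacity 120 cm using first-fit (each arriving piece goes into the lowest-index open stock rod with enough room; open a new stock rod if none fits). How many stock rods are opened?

  20 → stock rod 1 (new)  [load 20/120]
  80 → stock rod 1  [load 100/120]
  40 → stock rod 2 (new)  [load 40/120]
  70 → stock rod 2  [load 110/120]
  90 → stock rod 3 (new)  [load 90/120]
  70 → stock rod 4 (new)  [load 70/120]
  110 → stock rod 5 (new)  [load 110/120]
  60 → stock rod 6 (new)  [load 60/120]
  80 → stock rod 7 (new)  [load 80/120]
  80 → stock rod 8 (new)  [load 80/120]
  100 → stock rod 9 (new)  [load 100/120]
9 stock rods opened.

9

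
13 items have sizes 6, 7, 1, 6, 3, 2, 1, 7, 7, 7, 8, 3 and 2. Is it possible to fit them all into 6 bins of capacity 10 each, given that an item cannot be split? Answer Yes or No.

No

Total = 60; ⌈60/10⌉ = 6.
7 items each exceed half the capacity and cannot share a bin, forcing at least 7 bins.
At least 7 bins are required, but only 6 are allowed.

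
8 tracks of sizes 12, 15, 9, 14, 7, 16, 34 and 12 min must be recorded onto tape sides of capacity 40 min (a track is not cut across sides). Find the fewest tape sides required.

Total = 34 + 16 + 15 + 14 + 12 + 12 + 9 + 7 = 119 min.
Lower bound: ⌈119/40⌉ = 3 tape sides.
A packing using 4 tape sides:
  side 1: 34 = 34
  side 2: 16 + 15 + 9 = 40
  side 3: 14 + 12 + 12 = 38
  side 4: 7 = 7
No arrangement into 3 tape sides stays within capacity, so 4 is optimal.

4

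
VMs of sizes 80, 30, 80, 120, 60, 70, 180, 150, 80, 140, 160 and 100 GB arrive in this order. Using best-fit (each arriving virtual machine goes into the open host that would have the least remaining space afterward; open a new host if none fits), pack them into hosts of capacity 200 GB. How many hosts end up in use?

  80 → host 1 (new)  [load 80/200]
  30 → host 1  [load 110/200]
  80 → host 1  [load 190/200]
  120 → host 2 (new)  [load 120/200]
  60 → host 2  [load 180/200]
  70 → host 3 (new)  [load 70/200]
  180 → host 4 (new)  [load 180/200]
  150 → host 5 (new)  [load 150/200]
  80 → host 3  [load 150/200]
  140 → host 6 (new)  [load 140/200]
  160 → host 7 (new)  [load 160/200]
  100 → host 8 (new)  [load 100/200]
8 hosts opened.

8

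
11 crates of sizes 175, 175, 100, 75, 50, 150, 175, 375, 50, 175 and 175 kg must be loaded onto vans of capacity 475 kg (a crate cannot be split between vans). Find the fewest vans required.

Total = 375 + 175 + 175 + 175 + 175 + 175 + 150 + 100 + 75 + 50 + 50 = 1675 kg.
Lower bound: ⌈1675/475⌉ = 4 vans.
A packing using 4 vans:
  van 1: 375 + 100 = 475
  van 2: 175 + 175 + 75 + 50 = 475
  van 3: 175 + 175 + 50 = 400
  van 4: 175 + 150 = 325
This matches the lower bound, so 4 is optimal.

4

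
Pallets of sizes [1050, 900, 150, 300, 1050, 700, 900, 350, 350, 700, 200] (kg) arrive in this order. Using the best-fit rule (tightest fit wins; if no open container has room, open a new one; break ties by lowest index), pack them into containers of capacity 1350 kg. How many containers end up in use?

  1050 → container 1 (new)  [load 1050/1350]
  900 → container 2 (new)  [load 900/1350]
  150 → container 1  [load 1200/1350]
  300 → container 2  [load 1200/1350]
  1050 → container 3 (new)  [load 1050/1350]
  700 → container 4 (new)  [load 700/1350]
  900 → container 5 (new)  [load 900/1350]
  350 → container 5  [load 1250/1350]
  350 → container 4  [load 1050/1350]
  700 → container 6 (new)  [load 700/1350]
  200 → container 3  [load 1250/1350]
6 containers opened.

6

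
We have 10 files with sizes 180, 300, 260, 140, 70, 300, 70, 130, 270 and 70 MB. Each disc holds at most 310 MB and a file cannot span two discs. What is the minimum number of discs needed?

7

Total = 300 + 300 + 270 + 260 + 180 + 140 + 130 + 70 + 70 + 70 = 1790 MB.
Lower bound: ⌈1790/310⌉ = 6 discs.
A packing using 7 discs:
  disc 1: 300 = 300
  disc 2: 300 = 300
  disc 3: 270 = 270
  disc 4: 260 = 260
  disc 5: 180 + 130 = 310
  disc 6: 140 + 70 + 70 = 280
  disc 7: 70 = 70
No arrangement into 6 discs stays within capacity, so 7 is optimal.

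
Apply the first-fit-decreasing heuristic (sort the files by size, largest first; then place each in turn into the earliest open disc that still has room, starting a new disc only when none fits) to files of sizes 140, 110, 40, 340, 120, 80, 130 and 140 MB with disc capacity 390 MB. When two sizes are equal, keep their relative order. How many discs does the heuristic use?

Sorted descending: 340, 140, 140, 130, 120, 110, 80, 40.
  340 → disc 1 (new)  [load 340/390]
  140 → disc 2 (new)  [load 140/390]
  140 → disc 2  [load 280/390]
  130 → disc 3 (new)  [load 130/390]
  120 → disc 3  [load 250/390]
  110 → disc 2  [load 390/390]
  80 → disc 3  [load 330/390]
  40 → disc 1  [load 380/390]
3 discs opened.

3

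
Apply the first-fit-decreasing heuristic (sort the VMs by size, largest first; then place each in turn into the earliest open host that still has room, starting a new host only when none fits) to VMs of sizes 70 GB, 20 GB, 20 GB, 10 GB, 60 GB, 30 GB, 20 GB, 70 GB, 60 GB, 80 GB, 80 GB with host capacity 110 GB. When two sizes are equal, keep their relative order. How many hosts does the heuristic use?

6

Sorted descending: 80, 80, 70, 70, 60, 60, 30, 20, 20, 20, 10.
  80 → host 1 (new)  [load 80/110]
  80 → host 2 (new)  [load 80/110]
  70 → host 3 (new)  [load 70/110]
  70 → host 4 (new)  [load 70/110]
  60 → host 5 (new)  [load 60/110]
  60 → host 6 (new)  [load 60/110]
  30 → host 1  [load 110/110]
  20 → host 2  [load 100/110]
  20 → host 3  [load 90/110]
  20 → host 3  [load 110/110]
  10 → host 2  [load 110/110]
6 hosts opened.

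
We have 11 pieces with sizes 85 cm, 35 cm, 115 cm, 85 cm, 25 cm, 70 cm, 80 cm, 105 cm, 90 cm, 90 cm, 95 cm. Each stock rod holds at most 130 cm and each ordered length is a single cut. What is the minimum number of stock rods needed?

Total = 115 + 105 + 95 + 90 + 90 + 85 + 85 + 80 + 70 + 35 + 25 = 875 cm.
Lower bound: ⌈875/130⌉ = 7 stock rods.
Also, 9 pieces each exceed 65 cm, and no two of those can share a stock rod, so at least 9 stock rods are needed.
A packing using 9 stock rods:
  stock rod 1: 115 = 115
  stock rod 2: 105 + 25 = 130
  stock rod 3: 95 + 35 = 130
  stock rod 4: 90 = 90
  stock rod 5: 90 = 90
  stock rod 6: 85 = 85
  stock rod 7: 85 = 85
  stock rod 8: 80 = 80
  stock rod 9: 70 = 70
This matches the lower bound, so 9 is optimal.

9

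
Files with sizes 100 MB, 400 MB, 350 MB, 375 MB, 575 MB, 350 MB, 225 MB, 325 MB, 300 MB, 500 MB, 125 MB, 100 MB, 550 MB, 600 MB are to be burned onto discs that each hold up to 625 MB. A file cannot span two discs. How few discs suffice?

Total = 600 + 575 + 550 + 500 + 400 + 375 + 350 + 350 + 325 + 300 + 225 + 125 + 100 + 100 = 4875 MB.
Lower bound: ⌈4875/625⌉ = 8 discs.
Also, 9 files each exceed 625/2 MB, and no two of those can share a disc, so at least 9 discs are needed.
A packing using 9 discs:
  disc 1: 600 = 600
  disc 2: 575 = 575
  disc 3: 550 = 550
  disc 4: 500 + 125 = 625
  disc 5: 400 + 225 = 625
  disc 6: 375 + 100 + 100 = 575
  disc 7: 350 = 350
  disc 8: 350 = 350
  disc 9: 325 + 300 = 625
This matches the lower bound, so 9 is optimal.

9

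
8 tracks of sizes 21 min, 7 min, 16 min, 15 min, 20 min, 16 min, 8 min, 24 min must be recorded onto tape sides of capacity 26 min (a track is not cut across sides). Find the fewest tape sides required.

6

Total = 24 + 21 + 20 + 16 + 16 + 15 + 8 + 7 = 127 min.
Lower bound: ⌈127/26⌉ = 5 tape sides.
Also, 6 tracks each exceed 13 min, and no two of those can share a side, so at least 6 tape sides are needed.
A packing using 6 tape sides:
  side 1: 24 = 24
  side 2: 21 = 21
  side 3: 20 = 20
  side 4: 16 + 8 = 24
  side 5: 16 + 7 = 23
  side 6: 15 = 15
This matches the lower bound, so 6 is optimal.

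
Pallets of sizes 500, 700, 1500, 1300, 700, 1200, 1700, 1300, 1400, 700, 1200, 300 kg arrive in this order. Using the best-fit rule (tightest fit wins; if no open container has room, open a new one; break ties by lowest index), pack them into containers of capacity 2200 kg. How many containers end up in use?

  500 → container 1 (new)  [load 500/2200]
  700 → container 1  [load 1200/2200]
  1500 → container 2 (new)  [load 1500/2200]
  1300 → container 3 (new)  [load 1300/2200]
  700 → container 2  [load 2200/2200]
  1200 → container 4 (new)  [load 1200/2200]
  1700 → container 5 (new)  [load 1700/2200]
  1300 → container 6 (new)  [load 1300/2200]
  1400 → container 7 (new)  [load 1400/2200]
  700 → container 7  [load 2100/2200]
  1200 → container 8 (new)  [load 1200/2200]
  300 → container 5  [load 2000/2200]
8 containers opened.

8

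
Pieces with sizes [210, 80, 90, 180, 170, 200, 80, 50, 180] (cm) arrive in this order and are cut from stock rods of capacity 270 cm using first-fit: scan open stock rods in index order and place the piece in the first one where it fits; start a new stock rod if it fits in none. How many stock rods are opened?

  210 → stock rod 1 (new)  [load 210/270]
  80 → stock rod 2 (new)  [load 80/270]
  90 → stock rod 2  [load 170/270]
  180 → stock rod 3 (new)  [load 180/270]
  170 → stock rod 4 (new)  [load 170/270]
  200 → stock rod 5 (new)  [load 200/270]
  80 → stock rod 2  [load 250/270]
  50 → stock rod 1  [load 260/270]
  180 → stock rod 6 (new)  [load 180/270]
6 stock rods opened.

6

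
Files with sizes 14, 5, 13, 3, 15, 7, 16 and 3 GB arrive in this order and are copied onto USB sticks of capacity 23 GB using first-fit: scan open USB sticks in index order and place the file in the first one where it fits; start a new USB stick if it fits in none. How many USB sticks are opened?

  14 → USB stick 1 (new)  [load 14/23]
  5 → USB stick 1  [load 19/23]
  13 → USB stick 2 (new)  [load 13/23]
  3 → USB stick 1  [load 22/23]
  15 → USB stick 3 (new)  [load 15/23]
  7 → USB stick 2  [load 20/23]
  16 → USB stick 4 (new)  [load 16/23]
  3 → USB stick 2  [load 23/23]
4 USB sticks opened.

4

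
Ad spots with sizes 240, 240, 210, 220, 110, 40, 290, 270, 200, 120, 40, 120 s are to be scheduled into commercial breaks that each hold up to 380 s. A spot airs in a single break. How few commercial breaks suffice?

Total = 290 + 270 + 240 + 240 + 220 + 210 + 200 + 120 + 120 + 110 + 40 + 40 = 2100 s.
Lower bound: ⌈2100/380⌉ = 6 commercial breaks.
Also, 7 ad spots each exceed 190 s, and no two of those can share a break, so at least 7 commercial breaks are needed.
A packing using 7 commercial breaks:
  break 1: 290 + 40 + 40 = 370
  break 2: 270 + 110 = 380
  break 3: 240 + 120 = 360
  break 4: 240 + 120 = 360
  break 5: 220 = 220
  break 6: 210 = 210
  break 7: 200 = 200
This matches the lower bound, so 7 is optimal.

7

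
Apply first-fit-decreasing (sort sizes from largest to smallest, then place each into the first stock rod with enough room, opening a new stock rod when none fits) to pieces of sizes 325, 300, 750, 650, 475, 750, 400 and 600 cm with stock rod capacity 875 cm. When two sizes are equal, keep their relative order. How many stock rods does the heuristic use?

6

Sorted descending: 750, 750, 650, 600, 475, 400, 325, 300.
  750 → stock rod 1 (new)  [load 750/875]
  750 → stock rod 2 (new)  [load 750/875]
  650 → stock rod 3 (new)  [load 650/875]
  600 → stock rod 4 (new)  [load 600/875]
  475 → stock rod 5 (new)  [load 475/875]
  400 → stock rod 5  [load 875/875]
  325 → stock rod 6 (new)  [load 325/875]
  300 → stock rod 6  [load 625/875]
6 stock rods opened.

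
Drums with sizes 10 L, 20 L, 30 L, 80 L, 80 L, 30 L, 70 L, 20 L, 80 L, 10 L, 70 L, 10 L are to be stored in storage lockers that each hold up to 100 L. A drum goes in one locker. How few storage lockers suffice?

6

Total = 80 + 80 + 80 + 70 + 70 + 30 + 30 + 20 + 20 + 10 + 10 + 10 = 510 L.
Lower bound: ⌈510/100⌉ = 6 storage lockers.
A packing using 6 storage lockers:
  locker 1: 80 + 20 = 100
  locker 2: 80 + 20 = 100
  locker 3: 80 + 10 + 10 = 100
  locker 4: 70 + 30 = 100
  locker 5: 70 + 30 = 100
  locker 6: 10 = 10
This matches the lower bound, so 6 is optimal.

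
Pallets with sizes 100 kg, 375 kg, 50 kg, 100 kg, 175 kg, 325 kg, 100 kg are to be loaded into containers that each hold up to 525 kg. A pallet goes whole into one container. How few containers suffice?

3

Total = 375 + 325 + 175 + 100 + 100 + 100 + 50 = 1225 kg.
Lower bound: ⌈1225/525⌉ = 3 containers.
A packing using 3 containers:
  container 1: 375 + 100 + 50 = 525
  container 2: 325 + 175 = 500
  container 3: 100 + 100 = 200
This matches the lower bound, so 3 is optimal.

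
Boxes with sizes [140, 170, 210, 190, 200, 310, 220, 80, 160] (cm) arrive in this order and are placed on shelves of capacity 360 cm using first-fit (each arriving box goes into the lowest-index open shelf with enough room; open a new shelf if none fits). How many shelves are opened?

6

  140 → shelf 1 (new)  [load 140/360]
  170 → shelf 1  [load 310/360]
  210 → shelf 2 (new)  [load 210/360]
  190 → shelf 3 (new)  [load 190/360]
  200 → shelf 4 (new)  [load 200/360]
  310 → shelf 5 (new)  [load 310/360]
  220 → shelf 6 (new)  [load 220/360]
  80 → shelf 2  [load 290/360]
  160 → shelf 3  [load 350/360]
6 shelves opened.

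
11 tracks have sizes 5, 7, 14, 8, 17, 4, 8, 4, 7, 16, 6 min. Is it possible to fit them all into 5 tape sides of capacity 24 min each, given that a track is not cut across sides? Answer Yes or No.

A valid assignment using 4 tape sides:
  side 1: 17 + 7 = 24
  side 2: 16 + 8 = 24
  side 3: 14 + 6 + 4 = 24
  side 4: 8 + 7 + 5 + 4 = 24
That uses only 4 ≤ 5, so 5 tape sides are enough.

Yes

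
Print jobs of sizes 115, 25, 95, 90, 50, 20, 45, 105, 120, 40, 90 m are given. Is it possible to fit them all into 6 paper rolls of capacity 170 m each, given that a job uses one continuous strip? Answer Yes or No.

A valid assignment using 6 paper rolls:
  roll 1: 120 + 50 = 170
  roll 2: 115 + 45 = 160
  roll 3: 105 + 40 + 25 = 170
  roll 4: 95 + 20 = 115
  roll 5: 90 = 90
  roll 6: 90 = 90
Every load is within 170 m, so 6 paper rolls suffice.

Yes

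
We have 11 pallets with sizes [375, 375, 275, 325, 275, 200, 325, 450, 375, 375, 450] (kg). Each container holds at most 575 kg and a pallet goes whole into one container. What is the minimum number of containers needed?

Total = 450 + 450 + 375 + 375 + 375 + 375 + 325 + 325 + 275 + 275 + 200 = 3800 kg.
Lower bound: ⌈3800/575⌉ = 7 containers.
Also, 8 pallets each exceed 575/2 kg, and no two of those can share a container, so at least 8 containers are needed.
A packing using 9 containers:
  container 1: 450 = 450
  container 2: 450 = 450
  container 3: 375 + 200 = 575
  container 4: 375 = 375
  container 5: 375 = 375
  container 6: 375 = 375
  container 7: 325 = 325
  container 8: 325 = 325
  container 9: 275 + 275 = 550
No arrangement into 8 containers stays within capacity, so 9 is optimal.

9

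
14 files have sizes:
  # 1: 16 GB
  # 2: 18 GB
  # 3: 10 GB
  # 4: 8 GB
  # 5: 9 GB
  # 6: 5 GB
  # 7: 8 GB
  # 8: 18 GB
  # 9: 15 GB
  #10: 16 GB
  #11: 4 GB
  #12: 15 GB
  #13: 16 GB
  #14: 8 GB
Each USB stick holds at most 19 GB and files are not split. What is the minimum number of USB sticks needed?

Total = 18 + 18 + 16 + 16 + 16 + 15 + 15 + 10 + 9 + 8 + 8 + 8 + 5 + 4 = 166 GB.
Lower bound: ⌈166/19⌉ = 9 USB sticks.
A packing using 10 USB sticks:
  USB stick 1: 18 = 18
  USB stick 2: 18 = 18
  USB stick 3: 16 = 16
  USB stick 4: 16 = 16
  USB stick 5: 16 = 16
  USB stick 6: 15 + 4 = 19
  USB stick 7: 15 = 15
  USB stick 8: 10 + 9 = 19
  USB stick 9: 8 + 8 = 16
  USB stick 10: 8 + 5 = 13
No arrangement into 9 USB sticks stays within capacity, so 10 is optimal.

10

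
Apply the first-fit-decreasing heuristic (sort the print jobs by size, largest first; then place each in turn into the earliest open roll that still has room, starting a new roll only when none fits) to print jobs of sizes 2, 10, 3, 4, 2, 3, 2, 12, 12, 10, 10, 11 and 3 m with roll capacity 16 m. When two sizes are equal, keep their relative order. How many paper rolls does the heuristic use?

Sorted descending: 12, 12, 11, 10, 10, 10, 4, 3, 3, 3, 2, 2, 2.
  12 → roll 1 (new)  [load 12/16]
  12 → roll 2 (new)  [load 12/16]
  11 → roll 3 (new)  [load 11/16]
  10 → roll 4 (new)  [load 10/16]
  10 → roll 5 (new)  [load 10/16]
  10 → roll 6 (new)  [load 10/16]
  4 → roll 1  [load 16/16]
  3 → roll 2  [load 15/16]
  3 → roll 3  [load 14/16]
  3 → roll 4  [load 13/16]
  2 → roll 3  [load 16/16]
  2 → roll 4  [load 15/16]
  2 → roll 5  [load 12/16]
6 paper rolls opened.

6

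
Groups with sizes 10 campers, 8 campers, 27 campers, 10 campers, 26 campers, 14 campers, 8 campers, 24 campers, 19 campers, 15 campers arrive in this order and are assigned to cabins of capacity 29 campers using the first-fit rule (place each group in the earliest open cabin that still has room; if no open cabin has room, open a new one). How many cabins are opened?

7

  10 → cabin 1 (new)  [load 10/29]
  8 → cabin 1  [load 18/29]
  27 → cabin 2 (new)  [load 27/29]
  10 → cabin 1  [load 28/29]
  26 → cabin 3 (new)  [load 26/29]
  14 → cabin 4 (new)  [load 14/29]
  8 → cabin 4  [load 22/29]
  24 → cabin 5 (new)  [load 24/29]
  19 → cabin 6 (new)  [load 19/29]
  15 → cabin 7 (new)  [load 15/29]
7 cabins opened.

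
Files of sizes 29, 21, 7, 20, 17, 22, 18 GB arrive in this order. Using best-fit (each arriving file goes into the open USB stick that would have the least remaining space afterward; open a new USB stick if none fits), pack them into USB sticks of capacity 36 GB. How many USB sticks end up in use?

5

  29 → USB stick 1 (new)  [load 29/36]
  21 → USB stick 2 (new)  [load 21/36]
  7 → USB stick 1  [load 36/36]
  20 → USB stick 3 (new)  [load 20/36]
  17 → USB stick 4 (new)  [load 17/36]
  22 → USB stick 5 (new)  [load 22/36]
  18 → USB stick 4  [load 35/36]
5 USB sticks opened.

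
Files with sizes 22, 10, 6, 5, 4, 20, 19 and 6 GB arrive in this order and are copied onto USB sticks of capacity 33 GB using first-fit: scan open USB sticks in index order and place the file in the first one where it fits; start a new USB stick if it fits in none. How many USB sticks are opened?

  22 → USB stick 1 (new)  [load 22/33]
  10 → USB stick 1  [load 32/33]
  6 → USB stick 2 (new)  [load 6/33]
  5 → USB stick 2  [load 11/33]
  4 → USB stick 2  [load 15/33]
  20 → USB stick 3 (new)  [load 20/33]
  19 → USB stick 4 (new)  [load 19/33]
  6 → USB stick 2  [load 21/33]
4 USB sticks opened.

4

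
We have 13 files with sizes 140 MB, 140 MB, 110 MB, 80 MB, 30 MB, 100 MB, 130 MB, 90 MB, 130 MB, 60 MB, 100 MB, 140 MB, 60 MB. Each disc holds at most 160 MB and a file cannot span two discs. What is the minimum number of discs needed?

Total = 140 + 140 + 140 + 130 + 130 + 110 + 100 + 100 + 90 + 80 + 60 + 60 + 30 = 1310 MB.
Lower bound: ⌈1310/160⌉ = 9 discs.
A packing using 10 discs:
  disc 1: 140 = 140
  disc 2: 140 = 140
  disc 3: 140 = 140
  disc 4: 130 + 30 = 160
  disc 5: 130 = 130
  disc 6: 110 = 110
  disc 7: 100 + 60 = 160
  disc 8: 100 + 60 = 160
  disc 9: 90 = 90
  disc 10: 80 = 80
No arrangement into 9 discs stays within capacity, so 10 is optimal.

10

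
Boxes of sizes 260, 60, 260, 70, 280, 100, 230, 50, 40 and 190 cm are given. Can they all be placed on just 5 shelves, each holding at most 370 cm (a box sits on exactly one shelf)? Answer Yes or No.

A valid assignment using 5 shelves:
  shelf 1: 280 + 70 = 350
  shelf 2: 260 + 100 = 360
  shelf 3: 260 + 60 + 50 = 370
  shelf 4: 230 + 40 = 270
  shelf 5: 190 = 190
Every load is within 370 cm, so 5 shelves suffice.

Yes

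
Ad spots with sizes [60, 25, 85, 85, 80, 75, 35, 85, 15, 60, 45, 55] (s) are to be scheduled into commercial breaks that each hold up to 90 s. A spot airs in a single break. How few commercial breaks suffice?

9

Total = 85 + 85 + 85 + 80 + 75 + 60 + 60 + 55 + 45 + 35 + 25 + 15 = 705 s.
Lower bound: ⌈705/90⌉ = 8 commercial breaks.
A packing using 9 commercial breaks:
  break 1: 85 = 85
  break 2: 85 = 85
  break 3: 85 = 85
  break 4: 80 = 80
  break 5: 75 + 15 = 90
  break 6: 60 + 25 = 85
  break 7: 60 = 60
  break 8: 55 + 35 = 90
  break 9: 45 = 45
No arrangement into 8 commercial breaks stays within capacity, so 9 is optimal.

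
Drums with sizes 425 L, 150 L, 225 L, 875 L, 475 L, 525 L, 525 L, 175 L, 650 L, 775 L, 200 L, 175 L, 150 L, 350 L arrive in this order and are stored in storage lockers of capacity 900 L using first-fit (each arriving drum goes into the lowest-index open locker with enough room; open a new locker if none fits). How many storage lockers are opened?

7

  425 → locker 1 (new)  [load 425/900]
  150 → locker 1  [load 575/900]
  225 → locker 1  [load 800/900]
  875 → locker 2 (new)  [load 875/900]
  475 → locker 3 (new)  [load 475/900]
  525 → locker 4 (new)  [load 525/900]
  525 → locker 5 (new)  [load 525/900]
  175 → locker 3  [load 650/900]
  650 → locker 6 (new)  [load 650/900]
  775 → locker 7 (new)  [load 775/900]
  200 → locker 3  [load 850/900]
  175 → locker 4  [load 700/900]
  150 → locker 4  [load 850/900]
  350 → locker 5  [load 875/900]
7 storage lockers opened.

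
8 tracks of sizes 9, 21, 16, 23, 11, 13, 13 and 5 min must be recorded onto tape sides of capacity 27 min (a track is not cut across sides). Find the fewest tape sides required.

5

Total = 23 + 21 + 16 + 13 + 13 + 11 + 9 + 5 = 111 min.
Lower bound: ⌈111/27⌉ = 5 tape sides.
A packing using 5 tape sides:
  side 1: 23 = 23
  side 2: 21 + 5 = 26
  side 3: 16 + 11 = 27
  side 4: 13 + 13 = 26
  side 5: 9 = 9
This matches the lower bound, so 5 is optimal.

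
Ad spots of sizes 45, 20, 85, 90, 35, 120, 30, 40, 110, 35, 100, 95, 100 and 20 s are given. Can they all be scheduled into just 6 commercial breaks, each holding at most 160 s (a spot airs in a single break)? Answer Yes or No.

Total = 925 s; ⌈925/160⌉ = 6.
7 ad spots each exceed half the capacity and cannot share a break, forcing at least 7 commercial breaks.
At least 7 commercial breaks are required, but only 6 are allowed.

No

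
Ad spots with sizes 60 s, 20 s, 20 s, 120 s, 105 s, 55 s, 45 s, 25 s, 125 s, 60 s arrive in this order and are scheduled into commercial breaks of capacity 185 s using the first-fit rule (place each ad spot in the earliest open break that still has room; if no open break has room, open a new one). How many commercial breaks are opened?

4

  60 → break 1 (new)  [load 60/185]
  20 → break 1  [load 80/185]
  20 → break 1  [load 100/185]
  120 → break 2 (new)  [load 120/185]
  105 → break 3 (new)  [load 105/185]
  55 → break 1  [load 155/185]
  45 → break 2  [load 165/185]
  25 → break 1  [load 180/185]
  125 → break 4 (new)  [load 125/185]
  60 → break 3  [load 165/185]
4 commercial breaks opened.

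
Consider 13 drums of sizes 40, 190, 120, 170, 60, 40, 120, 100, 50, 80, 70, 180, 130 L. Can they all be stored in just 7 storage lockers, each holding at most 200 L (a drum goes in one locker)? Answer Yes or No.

Total = 1350 L; ⌈1350/200⌉ = 7.
The bound of 7 does not rule out 7, but exhaustive search shows no assignment into 7 storage lockers of capacity 200 L exists — the minimum is 8.

No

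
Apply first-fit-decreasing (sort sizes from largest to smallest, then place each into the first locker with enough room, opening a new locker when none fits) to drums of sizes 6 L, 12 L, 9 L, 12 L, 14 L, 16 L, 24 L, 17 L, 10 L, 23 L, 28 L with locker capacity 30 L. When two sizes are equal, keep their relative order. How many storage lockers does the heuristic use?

Sorted descending: 28, 24, 23, 17, 16, 14, 12, 12, 10, 9, 6.
  28 → locker 1 (new)  [load 28/30]
  24 → locker 2 (new)  [load 24/30]
  23 → locker 3 (new)  [load 23/30]
  17 → locker 4 (new)  [load 17/30]
  16 → locker 5 (new)  [load 16/30]
  14 → locker 5  [load 30/30]
  12 → locker 4  [load 29/30]
  12 → locker 6 (new)  [load 12/30]
  10 → locker 6  [load 22/30]
  9 → locker 7 (new)  [load 9/30]
  6 → locker 2  [load 30/30]
7 storage lockers opened.

7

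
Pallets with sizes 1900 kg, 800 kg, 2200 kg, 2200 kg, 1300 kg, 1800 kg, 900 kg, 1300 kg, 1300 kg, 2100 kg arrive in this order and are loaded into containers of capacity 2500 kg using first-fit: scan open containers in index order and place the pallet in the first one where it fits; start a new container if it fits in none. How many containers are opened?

8

  1900 → container 1 (new)  [load 1900/2500]
  800 → container 2 (new)  [load 800/2500]
  2200 → container 3 (new)  [load 2200/2500]
  2200 → container 4 (new)  [load 2200/2500]
  1300 → container 2  [load 2100/2500]
  1800 → container 5 (new)  [load 1800/2500]
  900 → container 6 (new)  [load 900/2500]
  1300 → container 6  [load 2200/2500]
  1300 → container 7 (new)  [load 1300/2500]
  2100 → container 8 (new)  [load 2100/2500]
8 containers opened.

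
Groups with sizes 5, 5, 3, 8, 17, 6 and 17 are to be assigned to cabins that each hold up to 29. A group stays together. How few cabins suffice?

3

Total = 17 + 17 + 8 + 6 + 5 + 5 + 3 = 61.
Lower bound: ⌈61/29⌉ = 3 cabins.
A packing using 3 cabins:
  cabin 1: 17 + 8 + 3 = 28
  cabin 2: 17 + 6 + 5 = 28
  cabin 3: 5 = 5
This matches the lower bound, so 3 is optimal.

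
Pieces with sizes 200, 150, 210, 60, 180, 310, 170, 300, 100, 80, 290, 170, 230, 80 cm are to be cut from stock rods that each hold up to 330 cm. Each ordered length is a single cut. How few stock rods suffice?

9

Total = 310 + 300 + 290 + 230 + 210 + 200 + 180 + 170 + 170 + 150 + 100 + 80 + 80 + 60 = 2530 cm.
Lower bound: ⌈2530/330⌉ = 8 stock rods.
Also, 9 pieces each exceed 165 cm, and no two of those can share a stock rod, so at least 9 stock rods are needed.
A packing using 9 stock rods:
  stock rod 1: 310 = 310
  stock rod 2: 300 = 300
  stock rod 3: 290 = 290
  stock rod 4: 230 + 100 = 330
  stock rod 5: 210 + 80 = 290
  stock rod 6: 200 + 80 = 280
  stock rod 7: 180 + 150 = 330
  stock rod 8: 170 + 60 = 230
  stock rod 9: 170 = 170
This matches the lower bound, so 9 is optimal.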